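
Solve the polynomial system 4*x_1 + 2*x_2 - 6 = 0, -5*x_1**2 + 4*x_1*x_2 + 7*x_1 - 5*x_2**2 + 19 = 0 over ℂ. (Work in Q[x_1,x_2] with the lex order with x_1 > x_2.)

{(2, -1), (13/33, 73/33)}

Compute a lex Gröbner basis by Buchberger's algorithm.
f_1 = 4*x_1 + 2*x_2 - 6, LT = x_1.
f_2 = -5*x_1**2 + 4*x_1*x_2 + 7*x_1 - 5*x_2**2 + 19, LT = x_1**2.

S(f_1,f_2): lcm = x_1**2. S = 13/10*x_1*x_2 - 1/10*x_1 - x_2**2 + 19/5.
  leading term x_1*x_2: subtract (13/40*x_2)·f_1 from 13/10*x_1*x_2 - 1/10*x_1 - x_2**2 + 19/5 → -1/10*x_1 - 33/20*x_2**2 + 39/20*x_2 + 19/5
  leading term x_1: subtract (-1/40)·f_1 from -1/10*x_1 - 33/20*x_2**2 + 39/20*x_2 + 19/5 → -33/20*x_2**2 + 2*x_2 + 73/20
  leading term x_2**2: no divisor's leading term divides it; move -33/20*x_2**2 to the remainder.
  leading term x_2: no divisor's leading term divides it; move 2*x_2 to the remainder.
  leading term 1: no divisor's leading term divides it; move 73/20 to the remainder.
  remainder -33/20*x_2**2 + 2*x_2 + 73/20 ≠ 0; add h_3 = -33/20*x_2**2 + 2*x_2 + 73/20 to the basis.

The other S-polynomials (S(f_1,h_3), S(f_2,h_3)) all reduce to 0 modulo the current basis, so we have a Gröbner basis.
Inter-reduce: drop elements whose leading term is divisible by another's, tail-reduce, and make monic.
Reduced Gröbner basis: {x_1 + 1/2*x_2 - 3/2, x_2**2 - 40/33*x_2 - 73/33}.

Elimination: the polynomial x_2**2 - 40/33*x_2 - 73/33 lies in the elimination ideal for x_2, so x_2 ∈ {-1, 73/33}. For each such x_2, the remaining basis elements (now univariate) give the rest of the solution.
  x_2 = -1: the earlier basis element becomes x_1 - 2 = 0, giving x_1 = 2 — point (2, -1).
  x_2 = 73/33: the earlier basis element becomes x_1 - 13/33 = 0, giving x_1 = 13/33 — point (13/33, 73/33).
Check: every point annihilates each of the original generators.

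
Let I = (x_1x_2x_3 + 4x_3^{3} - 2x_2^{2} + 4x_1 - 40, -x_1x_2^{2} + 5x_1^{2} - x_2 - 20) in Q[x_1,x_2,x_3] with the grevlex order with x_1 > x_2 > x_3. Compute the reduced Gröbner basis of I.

f_1 = x_1x_2x_3 + 4x_3^{3} - 2x_2^{2} + 4x_1 - 40, LT = x_1x_2x_3.
f_2 = -x_1x_2^{2} + 5x_1^{2} - x_2 - 20, LT = x_1x_2^{2}.

S(f_1,f_2): lcm = x_1x_2^{2}x_3. S = 4x_2x_3^{3} - 2x_2^{3} + 5x_1^{2}x_3 + 4x_1x_2 - x_2x_3 - 40x_2 - 20x_3.
  leading term x_2x_3^{3}: no divisor's leading term divides it; move 4x_2x_3^{3} to the remainder.
  leading term x_2^{3}: no divisor's leading term divides it; move -2x_2^{3} to the remainder.
  leading term x_1^{2}x_3: no divisor's leading term divides it; move 5x_1^{2}x_3 to the remainder.
  leading term x_1x_2: no divisor's leading term divides it; move 4x_1x_2 to the remainder.
  leading term x_2x_3: no divisor's leading term divides it; move -x_2x_3 to the remainder.
  leading term x_2: no divisor's leading term divides it; move -40x_2 to the remainder.
  leading term x_3: no divisor's leading term divides it; move -20x_3 to the remainder.
  remainder 4x_2x_3^{3} - 2x_2^{3} + 5x_1^{2}x_3 + 4x_1x_2 - x_2x_3 - 40x_2 - 20x_3 ≠ 0; add g_3 = 4x_2x_3^{3} - 2x_2^{3} + 5x_1^{2}x_3 + 4x_1x_2 - x_2x_3 - 40x_2 - 20x_3 to the basis.

S(f_1,g_3): lcm = x_1x_2x_3^{3}. S = 4x_3^{5} + \tfrac{1}{2}x_1x_2^{3} - \tfrac{5}{4}x_1^{3}x_3 - 2x_2^{2}x_3^{2} - x_1^{2}x_2 + \tfrac{1}{4}x_1x_2x_3 + 4x_1x_3^{2} + 10x_1x_2 + 5x_1x_3 - 40x_3^{2}.
  leading term x_3^{5}: no divisor's leading term divides it; move 4x_3^{5} to the remainder.
  leading term x_1x_2^{3}: subtract (-\tfrac{1}{2}x_2)·f_2 from \tfrac{1}{2}x_1x_2^{3} - \tfrac{5}{4}x_1^{3}x_3 - 2x_2^{2}x_3^{2} - x_1^{2}x_2 + \tfrac{1}{4}x_1x_2x_3 + 4x_1x_3^{2} + 10x_1x_2 + 5x_1x_3 - 40x_3^{2} → -\tfrac{5}{4}x_1^{3}x_3 - 2x_2^{2}x_3^{2} + \tfrac{3}{2}x_1^{2}x_2 + \tfrac{1}{4}x_1x_2x_3 + 4x_1x_3^{2} + 10x_1x_2 - \tfrac{1}{2}x_2^{2} + 5x_1x_3 - 40x_3^{2} - 10x_2
  leading term x_1^{3}x_3: no divisor's leading term divides it; move -\tfrac{5}{4}x_1^{3}x_3 to the remainder.
  leading term x_2^{2}x_3^{2}: no divisor's leading term divides it; move -2x_2^{2}x_3^{2} to the remainder.
  leading term x_1^{2}x_2: no divisor's leading term divides it; move \tfrac{3}{2}x_1^{2}x_2 to the remainder.
  leading term x_1x_2x_3: subtract (\tfrac{1}{4})·f_1 from \tfrac{1}{4}x_1x_2x_3 + 4x_1x_3^{2} + 10x_1x_2 - \tfrac{1}{2}x_2^{2} + 5x_1x_3 - 40x_3^{2} - 10x_2 → 4x_1x_3^{2} - x_3^{3} + 10x_1x_2 + 5x_1x_3 - 40x_3^{2} - x_1 - 10x_2 + 10
  leading term x_1x_3^{2}: no divisor's leading term divides it; move 4x_1x_3^{2} to the remainder.
  leading term x_3^{3}: no divisor's leading term divides it; move -x_3^{3} to the remainder.
  leading term x_1x_2: no divisor's leading term divides it; move 10x_1x_2 to the remainder.
  leading term x_1x_3: no divisor's leading term divides it; move 5x_1x_3 to the remainder.
  leading term x_3^{2}: no divisor's leading term divides it; move -40x_3^{2} to the remainder.
  leading term x_1: no divisor's leading term divides it; move -x_1 to the remainder.
  leading term x_2: no divisor's leading term divides it; move -10x_2 to the remainder.
  leading term 1: no divisor's leading term divides it; move 10 to the remainder.
  remainder 4x_3^{5} - \tfrac{5}{4}x_1^{3}x_3 - 2x_2^{2}x_3^{2} + \tfrac{3}{2}x_1^{2}x_2 + 4x_1x_3^{2} - x_3^{3} + 10x_1x_2 + 5x_1x_3 - 40x_3^{2} - x_1 - 10x_2 + 10 ≠ 0; add g_4 = 4x_3^{5} - \tfrac{5}{4}x_1^{3}x_3 - 2x_2^{2}x_3^{2} + \tfrac{3}{2}x_1^{2}x_2 + 4x_1x_3^{2} - x_3^{3} + 10x_1x_2 + 5x_1x_3 - 40x_3^{2} - x_1 - 10x_2 + 10 to the basis.

The other S-polynomials (S(f_2,g_3), S(f_1,g_4), S(f_2,g_4), S(g_3,g_4)) all reduce to 0 modulo the current basis, so we have a Gröbner basis.

G = {x_3^{5} - \tfrac{5}{16}x_1^{3}x_3 - \tfrac{1}{2}x_2^{2}x_3^{2} + \tfrac{3}{8}x_1^{2}x_2 + x_1x_3^{2} - \tfrac{1}{4}x_3^{3} + \tfrac{5}{2}x_1x_2 + \tfrac{5}{4}x_1x_3 - 10x_3^{2} - \tfrac{1}{4}x_1 - \tfrac{5}{2}x_2 + \tfrac{5}{2}, x_2x_3^{3} - \tfrac{1}{2}x_2^{3} + \tfrac{5}{4}x_1^{2}x_3 + x_1x_2 - \tfrac{1}{4}x_2x_3 - 10x_2 - 5x_3, x_1x_2^{2} - 5x_1^{2} + x_2 + 20, x_1x_2x_3 + 4x_3^{3} - 2x_2^{2} + 4x_1 - 40}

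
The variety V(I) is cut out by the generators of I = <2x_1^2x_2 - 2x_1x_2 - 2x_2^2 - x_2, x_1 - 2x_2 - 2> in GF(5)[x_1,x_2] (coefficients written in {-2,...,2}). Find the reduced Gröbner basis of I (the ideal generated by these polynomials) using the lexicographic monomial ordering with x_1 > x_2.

This is the nonlinear analogue of row-reducing a linear system.

f_1 = 2x_1^2x_2 - 2x_1x_2 - 2x_2^2 - x_2, LT = x_1^2x_2.
f_2 = x_1 - 2x_2 - 2, LT = x_1.

S(f_1,f_2): lcm = x_1^2x_2. S = 2x_1x_2^2 + x_1x_2 - x_2^2 + 2x_2.
  leading term x_1x_2^2: subtract (2x_2^2)·f_2 from 2x_1x_2^2 + x_1x_2 - x_2^2 + 2x_2 → x_1x_2 - x_2^3 - 2x_2^2 + 2x_2
  leading term x_1x_2: subtract (x_2)·f_2 from x_1x_2 - x_2^3 - 2x_2^2 + 2x_2 → -x_2^3 - x_2
  leading term x_2^3: no divisor's leading term divides it; move -x_2^3 to the remainder.
  leading term x_2: no divisor's leading term divides it; move -x_2 to the remainder.
  remainder -x_2^3 - x_2 ≠ 0; add g_3 = -x_2^3 - x_2 to the basis.

The other S-polynomials (S(f_1,g_3), S(f_2,g_3)) all reduce to 0 modulo the current basis, so we have a Gröbner basis.
Inter-reduce: drop elements whose leading term is divisible by another's, tail-reduce, and make monic.

G = {x_1 - 2x_2 - 2, x_2^3 + x_2}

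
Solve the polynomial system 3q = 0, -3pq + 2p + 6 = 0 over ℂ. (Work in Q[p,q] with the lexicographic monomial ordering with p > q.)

Compute a lex Gröbner basis by Buchberger's algorithm.
f_1 = 3q, LT = q.
f_2 = -3pq + 2p + 6, LT = pq.

S(f_1,f_2): lcm = pq. S = 2/3p + 2.
  reduce S modulo (f_1, f_2):
  remainder 2/3p + 2 ≠ 0; add h_3 = 2/3p + 2 to the basis.

The other S-polynomials (S(f_1,h_3), S(f_2,h_3)) all reduce to 0 modulo the current basis, so we have a Gröbner basis.
Inter-reduce: drop elements whose leading term is divisible by another's, tail-reduce, and make monic.
Reduced Gröbner basis: {p + 3, q}.

Elimination: the polynomial q lies in the elimination ideal for q, so q ∈ {0}. For each such q, the remaining basis elements (now univariate) give the rest of the solution.
  q = 0: the earlier basis element becomes p + 3 = 0, giving p = -3 — point (-3, 0).

{(-3, 0)}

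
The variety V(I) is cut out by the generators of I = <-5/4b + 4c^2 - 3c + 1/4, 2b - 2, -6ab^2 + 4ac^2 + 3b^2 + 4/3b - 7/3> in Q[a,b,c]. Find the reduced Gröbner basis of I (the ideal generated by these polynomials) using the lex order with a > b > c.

G = {a - 12/23c - 11/23, b - 1, c^2 - 3/4c - 1/4}

f_1 = -5/4b + 4c^2 - 3c + 1/4, LT = b.
f_2 = 2b - 2, LT = b.
f_3 = -6ab^2 + 4ac^2 + 3b^2 + 4/3b - 7/3, LT = ab^2.

S(f_1,f_2): lcm = b. S = -16/5c^2 + 12/5c + 4/5.
  leading term c^2: no divisor's leading term divides it; move -16/5c^2 to the remainder.
  leading term c: no divisor's leading term divides it; move 12/5c to the remainder.
  leading term 1: no divisor's leading term divides it; move 4/5 to the remainder.
  remainder -16/5c^2 + 12/5c + 4/5 ≠ 0; add g_4 = -16/5c^2 + 12/5c + 4/5 to the basis.

S(f_1,f_3): lcm = ab^2. S = -16/5abc^2 + 12/5abc - 1/5ab + 2/3ac^2 + 1/2b^2 + 2/9b - 7/18.
  leading term abc^2: subtract (64/25ac^2)·f_1 from -16/5abc^2 + 12/5abc - 1/5ab + 2/3ac^2 + 1/2b^2 + 2/9b - 7/18 → 12/5abc - 1/5ab - 256/25ac^4 + 192/25ac^3 + 2/75ac^2 + 1/2b^2 + 2/9b - 7/18
  leading term abc: subtract (-48/25ac)·f_1 from 12/5abc - 1/5ab - 256/25ac^4 + 192/25ac^3 + 2/75ac^2 + 1/2b^2 + 2/9b - 7/18 → -1/5ab - 256/25ac^4 + 384/25ac^3 - 86/15ac^2 + 12/25ac + 1/2b^2 + 2/9b - 7/18
  leading term ab: subtract (4/25a)·f_1 from -1/5ab - 256/25ac^4 + 384/25ac^3 - 86/15ac^2 + 12/25ac + 1/2b^2 + 2/9b - 7/18 → -256/25ac^4 + 384/25ac^3 - 478/75ac^2 + 24/25ac - 1/25a + 1/2b^2 + 2/9b - 7/18
  leading term ac^4: subtract (16/5ac^2)·g_4 from -256/25ac^4 + 384/25ac^3 - 478/75ac^2 + 24/25ac - 1/25a + 1/2b^2 + 2/9b - 7/18 → 192/25ac^3 - 134/15ac^2 + 24/25ac - 1/25a + 1/2b^2 + 2/9b - 7/18
  leading term ac^3: subtract (-12/5ac)·g_4 from 192/25ac^3 - 134/15ac^2 + 24/25ac - 1/25a + 1/2b^2 + 2/9b - 7/18 → -238/75ac^2 + 72/25ac - 1/25a + 1/2b^2 + 2/9b - 7/18
  leading term ac^2: subtract (119/120a)·g_4 from -238/75ac^2 + 72/25ac - 1/25a + 1/2b^2 + 2/9b - 7/18 → 1/2ac - 5/6a + 1/2b^2 + 2/9b - 7/18
  leading term ac: no divisor's leading term divides it; move 1/2ac to the remainder.
  leading term a: no divisor's leading term divides it; move -5/6a to the remainder.
  leading term b^2: subtract (-2/5b)·f_1 from 1/2b^2 + 2/9b - 7/18 → 8/5bc^2 - 6/5bc + 29/90b - 7/18
  leading term bc^2: subtract (-32/25c^2)·f_1 from 8/5bc^2 - 6/5bc + 29/90b - 7/18 → -6/5bc + 29/90b + 128/25c^4 - 96/25c^3 + 8/25c^2 - 7/18
  leading term bc: subtract (24/25c)·f_1 from -6/5bc + 29/90b + 128/25c^4 - 96/25c^3 + 8/25c^2 - 7/18 → 29/90b + 128/25c^4 - 192/25c^3 + 16/5c^2 - 6/25c - 7/18
  leading term b: subtract (-58/225)·f_1 from 29/90b + 128/25c^4 - 192/25c^3 + 16/5c^2 - 6/25c - 7/18 → 128/25c^4 - 192/25c^3 + 952/225c^2 - 76/75c - 73/225
  leading term c^4: subtract (-8/5c^2)·g_4 from 128/25c^4 - 192/25c^3 + 952/225c^2 - 76/75c - 73/225 → -96/25c^3 + 248/45c^2 - 76/75c - 73/225
  leading term c^3: subtract (6/5c)·g_4 from -96/25c^3 + 248/45c^2 - 76/75c - 73/225 → 592/225c^2 - 148/75c - 73/225
  leading term c^2: subtract (-37/45)·g_4 from 592/225c^2 - 148/75c - 73/225 → 1/3
  leading term 1: no divisor's leading term divides it; move 1/3 to the remainder.
  remainder 1/2ac - 5/6a + 1/3 ≠ 0; add g_5 = 1/2ac - 5/6a + 1/3 to the basis.

S(f_3,g_5): lcm = ab^2c. S = 5/3ab^2 - 2/3ac^3 - 1/2b^2c - 2/3b^2 - 2/9bc + 7/18c.
  leading term ab^2: subtract (-4/3ab)·f_1 from 5/3ab^2 - 2/3ac^3 - 1/2b^2c - 2/3b^2 - 2/9bc + 7/18c → 16/3abc^2 - 4abc + 1/3ab - 2/3ac^3 - 1/2b^2c - 2/3b^2 - 2/9bc + 7/18c
  leading term abc^2: subtract (-64/15ac^2)·f_1 from 16/3abc^2 - 4abc + 1/3ab - 2/3ac^3 - 1/2b^2c - 2/3b^2 - 2/9bc + 7/18c → -4abc + 1/3ab + 256/15ac^4 - 202/15ac^3 + 16/15ac^2 - 1/2b^2c - 2/3b^2 - 2/9bc + 7/18c
  leading term abc: subtract (16/5ac)·f_1 from -4abc + 1/3ab + 256/15ac^4 - 202/15ac^3 + 16/15ac^2 - 1/2b^2c - 2/3b^2 - 2/9bc + 7/18c → 1/3ab + 256/15ac^4 - 394/15ac^3 + 32/3ac^2 - 4/5ac - 1/2b^2c - 2/3b^2 - 2/9bc + 7/18c
  leading term ab: subtract (-4/15a)·f_1 from 1/3ab + 256/15ac^4 - 394/15ac^3 + 32/3ac^2 - 4/5ac - 1/2b^2c - 2/3b^2 - 2/9bc + 7/18c → 256/15ac^4 - 394/15ac^3 + 176/15ac^2 - 8/5ac + 1/15a - 1/2b^2c - 2/3b^2 - 2/9bc + 7/18c
  leading term ac^4: subtract (-16/3ac^2)·g_4 from 256/15ac^4 - 394/15ac^3 + 176/15ac^2 - 8/5ac + 1/15a - 1/2b^2c - 2/3b^2 - 2/9bc + 7/18c → -202/15ac^3 + 16ac^2 - 8/5ac + 1/15a - 1/2b^2c - 2/3b^2 - 2/9bc + 7/18c
  leading term ac^3: subtract (101/24ac)·g_4 from -202/15ac^3 + 16ac^2 - 8/5ac + 1/15a - 1/2b^2c - 2/3b^2 - 2/9bc + 7/18c → 59/10ac^2 - 149/30ac + 1/15a - 1/2b^2c - 2/3b^2 - 2/9bc + 7/18c
  leading term ac^2: subtract (-59/32a)·g_4 from 59/10ac^2 - 149/30ac + 1/15a - 1/2b^2c - 2/3b^2 - 2/9bc + 7/18c → -13/24ac + 37/24a - 1/2b^2c - 2/3b^2 - 2/9bc + 7/18c
  leading term ac: subtract (-13/12)·g_5 from -13/24ac + 37/24a - 1/2b^2c - 2/3b^2 - 2/9bc + 7/18c → 23/36a - 1/2b^2c - 2/3b^2 - 2/9bc + 7/18c + 13/36
  leading term a: no divisor's leading term divides it; move 23/36a to the remainder.
  leading term b^2c: subtract (2/5bc)·f_1 from -1/2b^2c - 2/3b^2 - 2/9bc + 7/18c + 13/36 → -2/3b^2 - 8/5bc^3 + 6/5bc^2 - 29/90bc + 7/18c + 13/36
  leading term b^2: subtract (8/15b)·f_1 from -2/3b^2 - 8/5bc^3 + 6/5bc^2 - 29/90bc + 7/18c + 13/36 → -8/5bc^3 - 14/15bc^2 + 23/18bc - 2/15b + 7/18c + 13/36
  leading term bc^3: subtract (32/25c^3)·f_1 from -8/5bc^3 - 14/15bc^2 + 23/18bc - 2/15b + 7/18c + 13/36 → -14/15bc^2 + 23/18bc - 2/15b - 128/25c^5 + 96/25c^4 - 8/25c^3 + 7/18c + 13/36
  leading term bc^2: subtract (56/75c^2)·f_1 from -14/15bc^2 + 23/18bc - 2/15b - 128/25c^5 + 96/25c^4 - 8/25c^3 + 7/18c + 13/36 → 23/18bc - 2/15b - 128/25c^5 + 64/75c^4 + 48/25c^3 - 14/75c^2 + 7/18c + 13/36
  leading term bc: subtract (-46/45c)·f_1 from 23/18bc - 2/15b - 128/25c^5 + 64/75c^4 + 48/25c^3 - 14/75c^2 + 7/18c + 13/36 → -2/15b - 128/25c^5 + 64/75c^4 + 1352/225c^3 - 244/75c^2 + 29/45c + 13/36
  leading term b: subtract (8/75)·f_1 from -2/15b - 128/25c^5 + 64/75c^4 + 1352/225c^3 - 244/75c^2 + 29/45c + 13/36 → -128/25c^5 + 64/75c^4 + 1352/225c^3 - 92/25c^2 + 217/225c + 301/900
  leading term c^5: subtract (8/5c^3)·g_4 from -128/25c^5 + 64/75c^4 + 1352/225c^3 - 92/25c^2 + 217/225c + 301/900 → -224/75c^4 + 1064/225c^3 - 92/25c^2 + 217/225c + 301/900
  leading term c^4: subtract (14/15c^2)·g_4 from -224/75c^4 + 1064/225c^3 - 92/25c^2 + 217/225c + 301/900 → 112/45c^3 - 332/75c^2 + 217/225c + 301/900
  leading term c^3: subtract (-7/9c)·g_4 from 112/45c^3 - 332/75c^2 + 217/225c + 301/900 → -64/25c^2 + 119/75c + 301/900
  leading term c^2: subtract (4/5)·g_4 from -64/25c^2 + 119/75c + 301/900 → -1/3c - 11/36
  leading term c: no divisor's leading term divides it; move -1/3c to the remainder.
  leading term 1: no divisor's leading term divides it; move -11/36 to the remainder.
  remainder 23/36a - 1/3c - 11/36 ≠ 0; add g_6 = 23/36a - 1/3c - 11/36 to the basis.

The other S-polynomials (S(f_2,f_3), S(f_1,g_4), S(f_2,g_4), S(f_3,g_4), S(f_1,g_5), S(f_2,g_5), S(g_4,g_5), S(f_1,g_6), S(f_2,g_6), S(f_3,g_6), S(g_4,g_6), S(g_5,g_6)) all reduce to 0 modulo the current basis, so we have a Gröbner basis.
Inter-reduce: drop elements whose leading term is divisible by another's, tail-reduce, and make monic.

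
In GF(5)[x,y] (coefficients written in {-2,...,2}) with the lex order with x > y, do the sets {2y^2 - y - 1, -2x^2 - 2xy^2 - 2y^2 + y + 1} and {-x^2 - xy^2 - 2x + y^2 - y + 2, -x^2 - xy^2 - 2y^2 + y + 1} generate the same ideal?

No, the ideals differ.

Two ideals are equal iff their reduced Gröbner bases coincide (the reduced basis is unique for a fixed ordering).
Buchberger on the first generating set:
f_1 = 2y^2 - y - 1, LT = y^2.
f_2 = -2x^2 - 2xy^2 - 2y^2 + y + 1, LT = x^2.

The S-polynomials (S(f_1,f_2)) all reduce to 0 modulo the current basis, so we have a Gröbner basis.
Inter-reduce: drop elements whose leading term is divisible by another's, tail-reduce, and make monic.
Reduced Gröbner basis: {x^2 - 2xy - 2x, y^2 + 2y + 2}.

Buchberger on the second generating set:
h_1 = -x^2 - xy^2 - 2x + y^2 - y + 2, LT = x^2.
h_2 = -x^2 - xy^2 - 2y^2 + y + 1, LT = x^2.

S(h_1,h_2): lcm = x^2. S = 2x + 2y^2 + 2y - 1.
  reduce S modulo (h_1, h_2):
  remainder 2x + 2y^2 + 2y - 1 ≠ 0; add k_3 = 2x + 2y^2 + 2y - 1 to the basis.

S(h_1,k_3): lcm = x^2. S = -xy - y^2 + y - 2.
  reduce S modulo (h_1, h_2, k_3):
  remainder y^3 - 2y - 2 ≠ 0; add k_4 = y^3 - 2y - 2 to the basis.

The other S-polynomials (S(h_2,k_3), S(h_1,k_4), S(h_2,k_4), S(k_3,k_4)) all reduce to 0 modulo the current basis, so we have a Gröbner basis.
Inter-reduce: drop elements whose leading term is divisible by another's, tail-reduce, and make monic.
Reduced Gröbner basis: {x + y^2 + y + 2, y^3 - 2y - 2}.

Since the reduced bases disagree, the two ideals are not the same.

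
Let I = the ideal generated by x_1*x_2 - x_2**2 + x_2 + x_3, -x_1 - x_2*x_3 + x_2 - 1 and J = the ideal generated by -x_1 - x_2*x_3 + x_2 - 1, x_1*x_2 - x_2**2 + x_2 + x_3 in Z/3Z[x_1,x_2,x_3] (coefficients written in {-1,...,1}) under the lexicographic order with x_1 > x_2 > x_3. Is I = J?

Equality of ideals is decidable: compute both reduced Gröbner bases (unique for the ordering) and check whether they agree.
Buchberger on the first generating set:
f_1 = x_1*x_2 - x_2**2 + x_2 + x_3, LT = x_1*x_2.
f_2 = -x_1 - x_2*x_3 + x_2 - 1, LT = x_1.

S(f_1,f_2): lcm = x_1*x_2. S = -x_2**2*x_3 + x_3.
  leading term x_2**2*x_3: no divisor's leading term divides it; move -x_2**2*x_3 to the remainder.
  leading term x_3: no divisor's leading term divides it; move x_3 to the remainder.
  remainder -x_2**2*x_3 + x_3 ≠ 0; add g_3 = -x_2**2*x_3 + x_3 to the basis.

The other S-polynomials (S(f_1,g_3), S(f_2,g_3)) all reduce to 0 modulo the current basis, so we have a Gröbner basis.
Inter-reduce: drop elements whose leading term is divisible by another's, tail-reduce, and make monic.
Reduced Gröbner basis: {x_1 + x_2*x_3 - x_2 + 1, x_2**2*x_3 - x_3}.

Buchberger on the second generating set:
h_1 = -x_1 - x_2*x_3 + x_2 - 1, LT = x_1.
h_2 = x_1*x_2 - x_2**2 + x_2 + x_3, LT = x_1*x_2.

S(h_1,h_2): lcm = x_1*x_2. S = x_2**2*x_3 - x_3.
  leading term x_2**2*x_3: no divisor's leading term divides it; move x_2**2*x_3 to the remainder.
  leading term x_3: no divisor's leading term divides it; move -x_3 to the remainder.
  remainder x_2**2*x_3 - x_3 ≠ 0; add k_3 = x_2**2*x_3 - x_3 to the basis.

The other S-polynomials (S(h_1,k_3), S(h_2,k_3)) all reduce to 0 modulo the current basis, so we have a Gröbner basis.
Inter-reduce: drop elements whose leading term is divisible by another's, tail-reduce, and make monic.
Reduced Gröbner basis: {x_1 + x_2*x_3 - x_2 + 1, x_2**2*x_3 - x_3}.

Same reduced basis, so the two generating sets span the same ideal.
The choice of monomial ordering does not affect the verdict — as long as both bases are computed under the same ordering, their equality decides ideal equality.

Yes, the ideals are equal.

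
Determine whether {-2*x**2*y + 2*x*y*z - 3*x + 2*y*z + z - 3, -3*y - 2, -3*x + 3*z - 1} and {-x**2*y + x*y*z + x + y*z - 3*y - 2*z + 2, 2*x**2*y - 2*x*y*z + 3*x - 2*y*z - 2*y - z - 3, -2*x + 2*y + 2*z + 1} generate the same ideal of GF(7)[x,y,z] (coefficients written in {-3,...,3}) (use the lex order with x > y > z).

Two ideals are equal iff their reduced Gröbner bases coincide (the reduced basis is unique for a fixed ordering).
Buchberger on the first generating set:
f_1 = -2*x**2*y + 2*x*y*z - 3*x + 2*y*z + z - 3, LT = x**2*y.
f_2 = -3*y - 2, LT = y.
f_3 = -3*x + 3*z - 1, LT = x.

S(f_1,f_2): lcm = x**2*y. S = -3*x**2 - x*y*z - 2*x - y*z + 3*z - 2.
  reduce S modulo (f_1, f_2, f_3):
  remainder -2*z + 3 ≠ 0; add g_4 = -2*z + 3 to the basis.

The other S-polynomials (S(f_1,f_3), S(f_2,f_3), S(f_1,g_4), S(f_2,g_4), S(f_3,g_4)) all reduce to 0 modulo the current basis, so we have a Gröbner basis.
Inter-reduce: drop elements whose leading term is divisible by another's, tail-reduce, and make monic.
Reduced Gröbner basis: {x, y + 3, z + 2}.

Buchberger on the second generating set:
h_1 = -x**2*y + x*y*z + x + y*z - 3*y - 2*z + 2, LT = x**2*y.
h_2 = 2*x**2*y - 2*x*y*z + 3*x - 2*y*z - 2*y - z - 3, LT = x**2*y.
h_3 = -2*x + 2*y + 2*z + 1, LT = x.

S(h_1,h_2): lcm = x**2*y. S = x - 3*y - z + 3.
  reduce S modulo (h_1, h_2, h_3):
  remainder -2*y ≠ 0; add k_4 = -2*y to the basis.

S(h_1,h_3): lcm = x**2*y. S = x*y**2 - 3*x*y - x - y*z + 3*y + 2*z - 2.
  reduce S modulo (h_1, h_2, h_3, k_4):
  remainder z + 1 ≠ 0; add k_5 = z + 1 to the basis.

The other S-polynomials (S(h_2,h_3), S(h_1,k_4), S(h_2,k_4), S(h_3,k_4), S(h_1,k_5), S(h_2,k_5), S(h_3,k_5), S(k_4,k_5)) all reduce to 0 modulo the current basis, so we have a Gröbner basis.
Inter-reduce: drop elements whose leading term is divisible by another's, tail-reduce, and make monic.
Reduced Gröbner basis: {x - 3, y, z + 1}.

Since the reduced bases disagree, the two ideals are not the same.

No, the ideals differ.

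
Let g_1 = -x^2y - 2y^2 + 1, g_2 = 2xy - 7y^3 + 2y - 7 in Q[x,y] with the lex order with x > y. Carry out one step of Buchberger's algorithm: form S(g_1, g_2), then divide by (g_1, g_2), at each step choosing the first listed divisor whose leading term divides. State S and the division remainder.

lcm(LM(g_1), LM(g_2)) = x^2y.
S = (lcm/LT(g_1))·g_1 − (lcm/LT(g_2))·g_2 = 7/2xy^3 - xy + 7/2x + 2y^2 - 1.
Reduce S modulo (g_1, g_2) in that order:
  leading term xy^3: subtract (7/4y^2)·g_2 from 7/2xy^3 - xy + 7/2x + 2y^2 - 1 → -xy + 7/2x + 49/4y^5 - 7/2y^3 + 57/4y^2 - 1
  leading term xy: subtract (-1/2)·g_2 from -xy + 7/2x + 49/4y^5 - 7/2y^3 + 57/4y^2 - 1 → 7/2x + 49/4y^5 - 7y^3 + 57/4y^2 + y - 9/2
  leading term x: no divisor's leading term divides it; move 7/2x to the remainder.
  leading term y^5: no divisor's leading term divides it; move 49/4y^5 to the remainder.
  leading term y^3: no divisor's leading term divides it; move -7y^3 to the remainder.
  leading term y^2: no divisor's leading term divides it; move 57/4y^2 to the remainder.
  leading term y: no divisor's leading term divides it; move y to the remainder.
  leading term 1: no divisor's leading term divides it; move -9/2 to the remainder.
The remainder 7/2x + 49/4y^5 - 7y^3 + 57/4y^2 + y - 9/2 is nonzero, so it would be added as the next basis element.

S(g_1, g_2) = 7/2xy^3 - xy + 7/2x + 2y^2 - 1; remainder on division = 7/2x + 49/4y^5 - 7y^3 + 57/4y^2 + y - 9/2.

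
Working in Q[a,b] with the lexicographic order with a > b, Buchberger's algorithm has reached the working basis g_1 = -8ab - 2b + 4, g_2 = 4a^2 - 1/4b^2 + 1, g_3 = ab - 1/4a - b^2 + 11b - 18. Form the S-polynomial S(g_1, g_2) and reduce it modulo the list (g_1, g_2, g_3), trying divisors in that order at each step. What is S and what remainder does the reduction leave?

S(g_1, g_2) = 1/4ab - 1/2a + 1/16b^3 - 1/4b; remainder on division = -1/2a + 1/16b^3 - 5/16b + 1/8.

lcm(LM(g_1), LM(g_2)) = a^2b.
S = (lcm/LT(g_1))·g_1 − (lcm/LT(g_2))·g_2 = 1/4ab - 1/2a + 1/16b^3 - 1/4b.
Reduce S modulo (g_1, g_2, g_3) in that order:
  leading term ab: subtract (-1/32)·g_1 from 1/4ab - 1/2a + 1/16b^3 - 1/4b → -1/2a + 1/16b^3 - 5/16b + 1/8
  leading term a: no divisor's leading term divides it; move -1/2a to the remainder.
  leading term b^3: no divisor's leading term divides it; move 1/16b^3 to the remainder.
  leading term b: no divisor's leading term divides it; move -5/16b to the remainder.
  leading term 1: no divisor's leading term divides it; move 1/8 to the remainder.
The remainder -1/2a + 1/16b^3 - 5/16b + 1/8 is nonzero, so it would be added as the next basis element.
An S-polynomial is built so that the two leading terms cancel; whether anything survives reduction is exactly the Gröbner-basis criterion.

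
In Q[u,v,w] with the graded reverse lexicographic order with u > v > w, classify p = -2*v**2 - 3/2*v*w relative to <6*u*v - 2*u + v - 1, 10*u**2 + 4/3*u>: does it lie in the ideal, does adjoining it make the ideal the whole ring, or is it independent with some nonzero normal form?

First compute the reduced Gröbner basis of I by Buchberger's algorithm.
f_1 = 6*u*v - 2*u + v - 1, LT = u*v.
f_2 = 10*u**2 + 4/3*u, LT = u**2.

S(f_1,f_2): lcm = u**2*v. S = -1/3*u**2 + 1/30*u*v - 1/6*u.
  leading term u**2: subtract (-1/30)·f_2 from -1/3*u**2 + 1/30*u*v - 1/6*u → 1/30*u*v - 11/90*u
  leading term u*v: subtract (1/180)·f_1 from 1/30*u*v - 11/90*u → -1/9*u - 1/180*v + 1/180
  leading term u: no divisor's leading term divides it; move -1/9*u to the remainder.
  leading term v: no divisor's leading term divides it; move -1/180*v to the remainder.
  leading term 1: no divisor's leading term divides it; move 1/180 to the remainder.
  remainder -1/9*u - 1/180*v + 1/180 ≠ 0; add h_3 = -1/9*u - 1/180*v + 1/180 to the basis.

S(f_1,h_3): lcm = u*v. S = -1/20*v**2 - 1/3*u + 13/60*v - 1/6.
  leading term v**2: no divisor's leading term divides it; move -1/20*v**2 to the remainder.
  leading term u: subtract (3)·h_3 from -1/3*u + 13/60*v - 1/6 → 7/30*v - 11/60
  leading term v: no divisor's leading term divides it; move 7/30*v to the remainder.
  leading term 1: no divisor's leading term divides it; move -11/60 to the remainder.
  remainder -1/20*v**2 + 7/30*v - 11/60 ≠ 0; add h_4 = -1/20*v**2 + 7/30*v - 11/60 to the basis.

S(f_2,h_3): lcm = u**2. S = -1/20*u*v + 11/60*u.
  leading term u*v: subtract (-1/120)·f_1 from -1/20*u*v + 11/60*u → 1/6*u + 1/120*v - 1/120
  leading term u: subtract (-3/2)·h_3 from 1/6*u + 1/120*v - 1/120 → 0
  remainder 0.

S(f_1,h_4): lcm = u*v**2. S = 13/3*u*v + 1/6*v**2 - 11/3*u - 1/6*v.
  leading term u*v: subtract (13/18)·f_1 from 13/3*u*v + 1/6*v**2 - 11/3*u - 1/6*v → 1/6*v**2 - 20/9*u - 8/9*v + 13/18
  leading term v**2: subtract (-10/3)·h_4 from 1/6*v**2 - 20/9*u - 8/9*v + 13/18 → -20/9*u - 1/9*v + 1/9
  leading term u: subtract (20)·h_3 from -20/9*u - 1/9*v + 1/9 → 0
  remainder 0.

S(f_2,h_4): leading monomials are coprime, so the S-polynomial reduces to 0 (Buchberger's first criterion).
S(h_3,h_4): leading monomials are coprime, so the S-polynomial reduces to 0 (Buchberger's first criterion).
Every S-polynomial of the final basis reduces to 0, so we have a Gröbner basis.
Inter-reduce: drop elements whose leading term is divisible by another's, tail-reduce, and make monic.
Reduced Gröbner basis: {v**2 - 14/3*v + 11/3, u + 1/20*v - 1/20}.
Label its elements g_1 = v**2 - 14/3*v + 11/3, g_2 = u + 1/20*v - 1/20.

Reduce p = -2*v**2 - 3/2*v*w modulo G:
  leading term v**2: subtract (-2)·g_1 from -2*v**2 - 3/2*v*w → -3/2*v*w - 28/3*v + 22/3
  leading term v*w: no divisor's leading term divides it; move -3/2*v*w to the remainder.
  leading term v: no divisor's leading term divides it; move -28/3*v to the remainder.
  leading term 1: no divisor's leading term divides it; move 22/3 to the remainder.
  normal form = -3/2*v*w - 28/3*v + 22/3.
The normal form is nonzero, so p ∉ I. Since p minus its normal form lies in I, I + (p) = I + (r) where r = -3/2*v*w - 28/3*v + 22/3; decide whether this ideal is the whole ring.
Run Buchberger on G together with r (pairs among the g_i already reduce to 0 since G is a Gröbner basis):
g_1 = v**2 - 14/3*v + 11/3, LT = v**2.
g_2 = u + 1/20*v - 1/20, LT = u.
r = -3/2*v*w - 28/3*v + 22/3, LT = v*w.

S(g_1,g_2): leading monomials are coprime, so the S-polynomial reduces to 0 (Buchberger's first criterion).
S(g_1,r): lcm = v**2*w. S = -56/9*v**2 - 14/3*v*w + 44/9*v + 11/3*w.
  leading term v**2: subtract (-56/9)·g_1 from -56/9*v**2 - 14/3*v*w + 44/9*v + 11/3*w → -14/3*v*w - 652/27*v + 11/3*w + 616/27
  leading term v*w: subtract (28/9)·r from -14/3*v*w - 652/27*v + 11/3*w + 616/27 → 44/9*v + 11/3*w
  leading term v: no divisor's leading term divides it; move 44/9*v to the remainder.
  leading term w: no divisor's leading term divides it; move 11/3*w to the remainder.
  remainder 44/9*v + 11/3*w ≠ 0; add m_4 = 44/9*v + 11/3*w to the basis.

S(g_2,r): leading monomials are coprime, so the S-polynomial reduces to 0 (Buchberger's first criterion).
S(g_1,m_4): lcm = v**2. S = -3/4*v*w - 14/3*v + 11/3.
  leading term v*w: subtract (1/2)·r from -3/4*v*w - 14/3*v + 11/3 → 0
  remainder 0.

S(g_2,m_4): leading monomials are coprime, so the S-polynomial reduces to 0 (Buchberger's first criterion).
S(r,m_4): lcm = v*w. S = -3/4*w**2 + 56/9*v - 44/9.
  leading term w**2: no divisor's leading term divides it; move -3/4*w**2 to the remainder.
  leading term v: subtract (14/11)·m_4 from 56/9*v - 44/9 → -14/3*w - 44/9
  leading term w: no divisor's leading term divides it; move -14/3*w to the remainder.
  leading term 1: no divisor's leading term divides it; move -44/9 to the remainder.
  remainder -3/4*w**2 - 14/3*w - 44/9 ≠ 0; add m_5 = -3/4*w**2 - 14/3*w - 44/9 to the basis.

S(g_1,m_5): leading monomials are coprime, so the S-polynomial reduces to 0 (Buchberger's first criterion).
S(g_2,m_5): leading monomials are coprime, so the S-polynomial reduces to 0 (Buchberger's first criterion).
S(r,m_5): lcm = v*w**2. S = -176/27*v - 44/9*w.
  leading term v: subtract (-4/3)·m_4 from -176/27*v - 44/9*w → 0
  remainder 0.

S(m_4,m_5): leading monomials are coprime, so the S-polynomial reduces to 0 (Buchberger's first criterion).
Every S-polynomial of the final basis reduces to 0, so we have a Gröbner basis.
Inter-reduce: drop elements whose leading term is divisible by another's, tail-reduce, and make monic.
Reduced Gröbner basis: {w**2 + 56/9*w + 176/27, u - 3/80*w - 1/20, v + 3/4*w}.
The reduced Gröbner basis of I + (p) is {w**2 + 56/9*w + 176/27, u - 3/80*w - 1/20, v + 3/4*w} ≠ {1}, a proper ideal, so the enlarged system stays consistent: p is independent of I, with normal form -3/2*v*w - 28/3*v + 22/3.

The remainder on division by a Gröbner basis is unique — it is the normal form.

-2*v**2 - 3/2*v*w is independent of I; its normal form modulo I is -3/2*v*w - 28/3*v + 22/3.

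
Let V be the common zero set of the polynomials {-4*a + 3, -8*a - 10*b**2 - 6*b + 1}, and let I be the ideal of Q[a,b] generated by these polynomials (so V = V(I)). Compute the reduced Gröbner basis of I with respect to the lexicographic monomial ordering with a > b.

G = {a - 3/4, b**2 + 3/5*b + 1/2}

f_1 = -4*a + 3, LT = a.
f_2 = -8*a - 10*b**2 - 6*b + 1, LT = a.

S(f_1,f_2): lcm = a. S = -5/4*b**2 - 3/4*b - 5/8.
  leading term b**2: no divisor's leading term divides it; move -5/4*b**2 to the remainder.
  leading term b: no divisor's leading term divides it; move -3/4*b to the remainder.
  leading term 1: no divisor's leading term divides it; move -5/8 to the remainder.
  remainder -5/4*b**2 - 3/4*b - 5/8 ≠ 0; add g_3 = -5/4*b**2 - 3/4*b - 5/8 to the basis.

S(f_1,g_3): leading monomials are coprime, so the S-polynomial reduces to 0 (Buchberger's first criterion).
S(f_2,g_3): leading monomials are coprime, so the S-polynomial reduces to 0 (Buchberger's first criterion).
Every S-polynomial of the final basis reduces to 0, so we have a Gröbner basis.
Inter-reduce: drop elements whose leading term is divisible by another's, tail-reduce, and make monic.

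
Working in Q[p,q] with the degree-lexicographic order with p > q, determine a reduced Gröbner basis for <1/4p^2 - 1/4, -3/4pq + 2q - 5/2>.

G = {q^2 - 32/11q + 20/11, p - 11/6q + 8/3}

f_1 = 1/4p^2 - 1/4, LT = p^2.
f_2 = -3/4pq + 2q - 5/2, LT = pq.

S(f_1,f_2): lcm = p^2q. S = 8/3pq - 10/3p - q.
  leading term pq: subtract (-32/9)·f_2 from 8/3pq - 10/3p - q → -10/3p + 55/9q - 80/9
  leading term p: no divisor's leading term divides it; move -10/3p to the remainder.
  leading term q: no divisor's leading term divides it; move 55/9q to the remainder.
  leading term 1: no divisor's leading term divides it; move -80/9 to the remainder.
  remainder -10/3p + 55/9q - 80/9 ≠ 0; add g_3 = -10/3p + 55/9q - 80/9 to the basis.

S(f_1,g_3): lcm = p^2. S = 11/6pq - 8/3p - 1.
  leading term pq: subtract (-22/9)·f_2 from 11/6pq - 8/3p - 1 → -8/3p + 44/9q - 64/9
  leading term p: subtract (4/5)·g_3 from -8/3p + 44/9q - 64/9 → 0
  remainder 0.

S(f_2,g_3): lcm = pq. S = 11/6q^2 - 16/3q + 10/3.
  leading term q^2: no divisor's leading term divides it; move 11/6q^2 to the remainder.
  leading term q: no divisor's leading term divides it; move -16/3q to the remainder.
  leading term 1: no divisor's leading term divides it; move 10/3 to the remainder.
  remainder 11/6q^2 - 16/3q + 10/3 ≠ 0; add g_4 = 11/6q^2 - 16/3q + 10/3 to the basis.

S(f_1,g_4): leading monomials are coprime, so the S-polynomial reduces to 0 (Buchberger's first criterion).
S(f_2,g_4): lcm = pq^2. S = 32/11pq - 8/3q^2 - 20/11p + 10/3q.
  leading term pq: subtract (-128/33)·f_2 from 32/11pq - 8/3q^2 - 20/11p + 10/3q → -8/3q^2 - 20/11p + 122/11q - 320/33
  leading term q^2: subtract (-16/11)·g_4 from -8/3q^2 - 20/11p + 122/11q - 320/33 → -20/11p + 10/3q - 160/33
  leading term p: subtract (6/11)·g_3 from -20/11p + 10/3q - 160/33 → 0
  remainder 0.

S(g_3,g_4): leading monomials are coprime, so the S-polynomial reduces to 0 (Buchberger's first criterion).
Every S-polynomial of the final basis reduces to 0, so we have a Gröbner basis.
Inter-reduce: drop elements whose leading term is divisible by another's, tail-reduce, and make monic.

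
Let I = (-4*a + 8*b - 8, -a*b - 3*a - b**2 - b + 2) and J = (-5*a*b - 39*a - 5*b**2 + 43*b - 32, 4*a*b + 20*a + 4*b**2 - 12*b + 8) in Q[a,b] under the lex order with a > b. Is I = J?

No, the ideals differ.

Equality of ideals is decidable: compute both reduced Gröbner bases (unique for the ordering) and check whether they agree.
Buchberger on the first generating set:
f_1 = -4*a + 8*b - 8, LT = a.
f_2 = -a*b - 3*a - b**2 - b + 2, LT = a*b.

S(f_1,f_2): lcm = a*b. S = -3*a - 3*b**2 + b + 2.
  leading term a: subtract (3/4)·f_1 from -3*a - 3*b**2 + b + 2 → -3*b**2 - 5*b + 8
  leading term b**2: no divisor's leading term divides it; move -3*b**2 to the remainder.
  leading term b: no divisor's leading term divides it; move -5*b to the remainder.
  leading term 1: no divisor's leading term divides it; move 8 to the remainder.
  remainder -3*b**2 - 5*b + 8 ≠ 0; add g_3 = -3*b**2 - 5*b + 8 to the basis.

The other S-polynomials (S(f_1,g_3), S(f_2,g_3)) all reduce to 0 modulo the current basis, so we have a Gröbner basis.
Inter-reduce: drop elements whose leading term is divisible by another's, tail-reduce, and make monic.
Reduced Gröbner basis: {a - 2*b + 2, b**2 + 5/3*b - 8/3}.

Buchberger on the second generating set:
h_1 = -5*a*b - 39*a - 5*b**2 + 43*b - 32, LT = a*b.
h_2 = 4*a*b + 20*a + 4*b**2 - 12*b + 8, LT = a*b.

S(h_1,h_2): lcm = a*b. S = 14/5*a - 28/5*b + 22/5.
  leading term a: no divisor's leading term divides it; move 14/5*a to the remainder.
  leading term b: no divisor's leading term divides it; move -28/5*b to the remainder.
  leading term 1: no divisor's leading term divides it; move 22/5 to the remainder.
  remainder 14/5*a - 28/5*b + 22/5 ≠ 0; add k_3 = 14/5*a - 28/5*b + 22/5 to the basis.

S(h_1,k_3): lcm = a*b. S = 39/5*a + 3*b**2 - 356/35*b + 32/5.
  leading term a: subtract (39/14)·k_3 from 39/5*a + 3*b**2 - 356/35*b + 32/5 → 3*b**2 + 38/7*b - 41/7
  leading term b**2: no divisor's leading term divides it; move 3*b**2 to the remainder.
  leading term b: no divisor's leading term divides it; move 38/7*b to the remainder.
  leading term 1: no divisor's leading term divides it; move -41/7 to the remainder.
  remainder 3*b**2 + 38/7*b - 41/7 ≠ 0; add k_4 = 3*b**2 + 38/7*b - 41/7 to the basis.

The other S-polynomials (S(h_2,k_3), S(h_1,k_4), S(h_2,k_4), S(k_3,k_4)) all reduce to 0 modulo the current basis, so we have a Gröbner basis.
Inter-reduce: drop elements whose leading term is divisible by another's, tail-reduce, and make monic.
Reduced Gröbner basis: {a - 2*b + 11/7, b**2 + 38/21*b - 41/21}.

The bases are distinct; the ideals are different.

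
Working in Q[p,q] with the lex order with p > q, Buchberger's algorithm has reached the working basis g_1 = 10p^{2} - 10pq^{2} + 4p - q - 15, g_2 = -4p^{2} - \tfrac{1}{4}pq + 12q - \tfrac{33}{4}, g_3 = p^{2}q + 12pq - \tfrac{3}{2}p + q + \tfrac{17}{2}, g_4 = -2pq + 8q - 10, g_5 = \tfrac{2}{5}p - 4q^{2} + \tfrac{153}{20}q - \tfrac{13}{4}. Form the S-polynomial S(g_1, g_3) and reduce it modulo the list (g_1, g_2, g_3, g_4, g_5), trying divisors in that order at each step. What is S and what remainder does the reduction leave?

S(g_1, g_3) = -pq^{3} - \tfrac{58}{5}pq + \tfrac{3}{2}p - \tfrac{1}{10}q^{2} - \tfrac{5}{2}q - \tfrac{17}{2}; remainder on division = -4q^{3} + \tfrac{199}{10}q^{2} - \tfrac{6207}{80}q + \tfrac{987}{16}.

lcm(LM(g_1), LM(g_3)) = p^{2}q.
S = (lcm/LT(g_1))·g_1 − (lcm/LT(g_3))·g_3 = -pq^{3} - \tfrac{58}{5}pq + \tfrac{3}{2}p - \tfrac{1}{10}q^{2} - \tfrac{5}{2}q - \tfrac{17}{2}.
Reduce S modulo (g_1, g_2, g_3, g_4, g_5) in that order:
  leading term pq^{3}: subtract (\tfrac{1}{2}q^{2})·g_4 from -pq^{3} - \tfrac{58}{5}pq + \tfrac{3}{2}p - \tfrac{1}{10}q^{2} - \tfrac{5}{2}q - \tfrac{17}{2} → -\tfrac{58}{5}pq + \tfrac{3}{2}p - 4q^{3} + \tfrac{49}{10}q^{2} - \tfrac{5}{2}q - \tfrac{17}{2}
  leading term pq: subtract (\tfrac{29}{5})·g_4 from -\tfrac{58}{5}pq + \tfrac{3}{2}p - 4q^{3} + \tfrac{49}{10}q^{2} - \tfrac{5}{2}q - \tfrac{17}{2} → \tfrac{3}{2}p - 4q^{3} + \tfrac{49}{10}q^{2} - \tfrac{489}{10}q + \tfrac{99}{2}
  leading term p: subtract (\tfrac{15}{4})·g_5 from \tfrac{3}{2}p - 4q^{3} + \tfrac{49}{10}q^{2} - \tfrac{489}{10}q + \tfrac{99}{2} → -4q^{3} + \tfrac{199}{10}q^{2} - \tfrac{6207}{80}q + \tfrac{987}{16}
  leading term q^{3}: no divisor's leading term divides it; move -4q^{3} to the remainder.
  leading term q^{2}: no divisor's leading term divides it; move \tfrac{199}{10}q^{2} to the remainder.
  leading term q: no divisor's leading term divides it; move -\tfrac{6207}{80}q to the remainder.
  leading term 1: no divisor's leading term divides it; move \tfrac{987}{16} to the remainder.
The remainder -4q^{3} + \tfrac{199}{10}q^{2} - \tfrac{6207}{80}q + \tfrac{987}{16} is nonzero, so it would be added as the next basis element.
This is the inner loop of Buchberger's algorithm — each nonzero remainder becomes a new basis element.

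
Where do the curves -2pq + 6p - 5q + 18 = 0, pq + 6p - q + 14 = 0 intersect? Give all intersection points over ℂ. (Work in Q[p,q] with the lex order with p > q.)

{(-26/9, -6/7), (-1, 4)}

Compute a lex Gröbner basis by Buchberger's algorithm.
f_1 = -2pq + 6p - 5q + 18, LT = pq.
f_2 = pq + 6p - q + 14, LT = pq.

S(f_1,f_2): lcm = pq. S = -9p + 7/2q - 23.
  leading term p: no divisor's leading term divides it; move -9p to the remainder.
  leading term q: no divisor's leading term divides it; move 7/2q to the remainder.
  leading term 1: no divisor's leading term divides it; move -23 to the remainder.
  remainder -9p + 7/2q - 23 ≠ 0; add h_3 = -9p + 7/2q - 23 to the basis.

S(f_1,h_3): lcm = pq. S = -3p + 7/18q^2 - 1/18q - 9.
  leading term p: subtract (1/3)·h_3 from -3p + 7/18q^2 - 1/18q - 9 → 7/18q^2 - 11/9q - 4/3
  leading term q^2: no divisor's leading term divides it; move 7/18q^2 to the remainder.
  leading term q: no divisor's leading term divides it; move -11/9q to the remainder.
  leading term 1: no divisor's leading term divides it; move -4/3 to the remainder.
  remainder 7/18q^2 - 11/9q - 4/3 ≠ 0; add h_4 = 7/18q^2 - 11/9q - 4/3 to the basis.

The other S-polynomials (S(f_2,h_3), S(f_1,h_4), S(f_2,h_4), S(h_3,h_4)) all reduce to 0 modulo the current basis, so we have a Gröbner basis.
Inter-reduce: drop elements whose leading term is divisible by another's, tail-reduce, and make monic.
Reduced Gröbner basis: {p - 7/18q + 23/9, q^2 - 22/7q - 24/7}.

The lex basis is triangular: the last element involves only q. Solving q^2 - 22/7q - 24/7 = 0 gives q ∈ {-6/7, 4}; substituting each value into the earlier elements determines the remaining variables.
  q = -6/7: the earlier basis element becomes p + 26/9 = 0, giving p = -26/9 — point (-26/9, -6/7).
  q = 4: the earlier basis element becomes p + 1 = 0, giving p = -1 — point (-1, 4).
Each listed point satisfies every original equation (direct substitution).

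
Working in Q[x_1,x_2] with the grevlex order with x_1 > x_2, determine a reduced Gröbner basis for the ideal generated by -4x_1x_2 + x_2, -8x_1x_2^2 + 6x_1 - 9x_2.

G = {x_1^2 - 1/4x_1, x_1x_2 - 1/4x_2, x_2^2 - 3x_1 + 9/2x_2}

f_1 = -4x_1x_2 + x_2, LT = x_1x_2.
f_2 = -8x_1x_2^2 + 6x_1 - 9x_2, LT = x_1x_2^2.

S(f_1,f_2): lcm = x_1x_2^2. S = -1/4x_2^2 + 3/4x_1 - 9/8x_2.
  leading term x_2^2: no divisor's leading term divides it; move -1/4x_2^2 to the remainder.
  leading term x_1: no divisor's leading term divides it; move 3/4x_1 to the remainder.
  leading term x_2: no divisor's leading term divides it; move -9/8x_2 to the remainder.
  remainder -1/4x_2^2 + 3/4x_1 - 9/8x_2 ≠ 0; add g_3 = -1/4x_2^2 + 3/4x_1 - 9/8x_2 to the basis.

S(f_1,g_3): lcm = x_1x_2^2. S = 3x_1^2 - 9/2x_1x_2 - 1/4x_2^2.
  leading term x_1^2: no divisor's leading term divides it; move 3x_1^2 to the remainder.
  leading term x_1x_2: subtract (9/8)·f_1 from -9/2x_1x_2 - 1/4x_2^2 → -1/4x_2^2 - 9/8x_2
  leading term x_2^2: subtract (1)·g_3 from -1/4x_2^2 - 9/8x_2 → -3/4x_1
  leading term x_1: no divisor's leading term divides it; move -3/4x_1 to the remainder.
  remainder 3x_1^2 - 3/4x_1 ≠ 0; add g_4 = 3x_1^2 - 3/4x_1 to the basis.

The other S-polynomials (S(f_2,g_3), S(f_1,g_4), S(f_2,g_4), S(g_3,g_4)) all reduce to 0 modulo the current basis, so we have a Gröbner basis.
Inter-reduce: drop elements whose leading term is divisible by another's, tail-reduce, and make monic.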